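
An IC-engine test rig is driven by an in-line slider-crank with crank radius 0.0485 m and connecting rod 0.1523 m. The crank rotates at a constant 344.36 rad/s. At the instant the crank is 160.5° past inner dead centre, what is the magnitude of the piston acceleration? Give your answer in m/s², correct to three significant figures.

3970

ω = 344.4 rad/s
x(θ) = r cosθ + √(L² − r² sin²θ); with ω constant, a = ω²·d²x/dθ².
d²x/dθ² = −r cosθ − r²(cos2θ)/√u − r⁴ sin²2θ/(4u^{3/2}),  u = L² − r² sin²θ = 0.0229332 m².
Substituting r = 0.0485 m, L = 0.1523 m, θ = 160.5°: d²x/dθ² = +0.033489 m.
a = ω²·d²x/dθ² = (344.4)²·(+0.033489) = +3971.3 m/s²;  |a| = 3971.3 m/s².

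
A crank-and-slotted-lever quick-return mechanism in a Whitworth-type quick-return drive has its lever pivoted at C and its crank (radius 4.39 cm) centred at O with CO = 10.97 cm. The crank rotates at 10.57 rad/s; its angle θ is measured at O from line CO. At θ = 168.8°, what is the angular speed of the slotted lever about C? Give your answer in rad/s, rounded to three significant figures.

6.55

ω = 10.57 rad/s
Crank pin A relative to C: A = (d + r cosθ, r sinθ); lever angle φ = atan2(r sinθ, d + r cosθ).
Differentiating tanφ: φ̇ = rω(d cosθ + r)/(d² + r² + 2dr cosθ).
d² + r² + 2dr cosθ = |CA|² = 0.00451307 m²;  d cosθ + r = -0.063711 m.
|ω_lever| = |0.0439·10.57·-0.063711| / 0.00451307 = 6.5506 rad/s.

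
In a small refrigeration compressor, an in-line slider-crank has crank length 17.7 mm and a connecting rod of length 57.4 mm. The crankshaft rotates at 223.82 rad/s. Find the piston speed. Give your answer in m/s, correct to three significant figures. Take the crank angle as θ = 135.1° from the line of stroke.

2.17

ω = 223.8 rad/s
For an in-line slider-crank, x = r cosθ + √(L² − r² sin²θ), so v = −rω sinθ·[1 + r cosθ/√(L² − r² sin²θ)].
With r = 0.0177 m, L = 0.0574 m, θ = 135.1°: √(L² − r² sin²θ) = 0.056024 m.
v = −0.0177·223.8·0.70587·[1 + 0.0177·-0.70834/0.056024] = -2.1706 m/s.
|v| = 2.1706 m/s.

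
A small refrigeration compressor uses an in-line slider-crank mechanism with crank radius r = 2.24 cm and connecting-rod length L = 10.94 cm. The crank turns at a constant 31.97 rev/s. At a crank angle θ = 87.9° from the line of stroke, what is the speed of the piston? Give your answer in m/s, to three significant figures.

4.53

ω = 2π·32 = 200.9 rad/s
For an in-line slider-crank, x = r cosθ + √(L² − r² sin²θ), so v = −rω sinθ·[1 + r cosθ/√(L² − r² sin²θ)].
With r = 0.0224 m, L = 0.1094 m, θ = 87.9°: √(L² − r² sin²θ) = 0.10709 m.
v = −0.0224·200.9·0.99933·[1 + 0.0224·0.03664/0.10709] = -4.531 m/s.
|v| = 4.531 m/s.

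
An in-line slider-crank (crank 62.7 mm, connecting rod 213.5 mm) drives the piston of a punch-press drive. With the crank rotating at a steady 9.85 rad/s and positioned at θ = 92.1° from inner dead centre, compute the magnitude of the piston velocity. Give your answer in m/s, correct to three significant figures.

0.610

ω = 9.85 rad/s
For an in-line slider-crank, x = r cosθ + √(L² − r² sin²θ), so v = −rω sinθ·[1 + r cosθ/√(L² − r² sin²θ)].
With r = 0.0627 m, L = 0.2135 m, θ = 92.1°: √(L² − r² sin²θ) = 0.2041 m.
v = −0.0627·9.85·0.99933·[1 + 0.0627·-0.03664/0.2041] = -0.61023 m/s.
|v| = 0.61023 m/s.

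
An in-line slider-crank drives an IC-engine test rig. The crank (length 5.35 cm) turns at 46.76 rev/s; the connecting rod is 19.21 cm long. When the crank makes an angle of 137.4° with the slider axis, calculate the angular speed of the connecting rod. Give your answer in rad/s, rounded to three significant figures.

ω = 293.8 rad/s (converted from 46.76 rev/s).
The rod makes angle φ with the slider axis where L sinφ = r sinθ; differentiating, L cosφ·φ̇ = r ω cosθ.
L cosφ = √(L² − r² sin²θ) = 0.18866 m.
|ω_rod| = r ω |cosθ| / √(L² − r² sin²θ) = 0.0535·293.8·0.73610/0.18866 = 61.33 rad/s.

61.3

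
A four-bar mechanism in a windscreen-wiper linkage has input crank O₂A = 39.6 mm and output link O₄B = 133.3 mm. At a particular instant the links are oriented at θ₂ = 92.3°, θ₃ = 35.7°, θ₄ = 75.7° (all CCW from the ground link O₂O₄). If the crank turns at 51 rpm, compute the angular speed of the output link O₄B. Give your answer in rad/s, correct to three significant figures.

ω₂ = 5.341 rad/s (from 51 rpm).
Differentiating the loop-closure r₂e^{iθ₂}+r₃e^{iθ₃}=r₁+r₄e^{iθ₄} gives r₂ω₂e^{iθ₂}+r₃ω₃e^{iθ₃}=r₄ω₄e^{iθ₄}.
Eliminating the other unknown: ω₄ = r₂ω₂ sin(θ₂−θ₃) / [r₄ sin(θ₄−θ₃)].
Numerator sine = +0.83485; denominator sine = +0.64279.
Result = 0.0396·5.341·(+0.83485) / (0.1333·(+0.64279)) = +2.0606 rad/s; magnitude 2.0606 rad/s.

2.06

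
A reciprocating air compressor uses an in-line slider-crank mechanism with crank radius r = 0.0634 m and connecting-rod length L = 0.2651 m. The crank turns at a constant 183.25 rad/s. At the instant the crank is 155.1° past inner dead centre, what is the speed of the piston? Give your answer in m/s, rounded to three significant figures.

3.83

ω = 183.2 rad/s
For an in-line slider-crank, x = r cosθ + √(L² − r² sin²θ), so v = −rω sinθ·[1 + r cosθ/√(L² − r² sin²θ)].
With r = 0.0634 m, L = 0.2651 m, θ = 155.1°: √(L² − r² sin²θ) = 0.26375 m.
v = −0.0634·183.2·0.42104·[1 + 0.0634·-0.90704/0.26375] = -3.8251 m/s.
|v| = 3.8251 m/s.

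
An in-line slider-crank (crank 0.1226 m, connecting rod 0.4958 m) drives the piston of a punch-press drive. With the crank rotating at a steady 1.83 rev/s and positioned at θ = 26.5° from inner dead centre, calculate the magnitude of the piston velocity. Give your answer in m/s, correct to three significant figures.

0.769

ω = 2π·1.83 = 11.5 rad/s
For an in-line slider-crank, x = r cosθ + √(L² − r² sin²θ), so v = −rω sinθ·[1 + r cosθ/√(L² − r² sin²θ)].
With r = 0.1226 m, L = 0.4958 m, θ = 26.5°: √(L² − r² sin²θ) = 0.49277 m.
v = −0.1226·11.5·0.44620·[1 + 0.1226·0.89493/0.49277] = -0.76905 m/s.
|v| = 0.76905 m/s.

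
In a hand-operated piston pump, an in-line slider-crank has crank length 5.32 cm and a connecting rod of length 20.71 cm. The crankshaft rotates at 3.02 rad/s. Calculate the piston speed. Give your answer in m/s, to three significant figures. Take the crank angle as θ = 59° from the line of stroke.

0.156

ω = 3.02 rad/s
For an in-line slider-crank, x = r cosθ + √(L² − r² sin²θ), so v = −rω sinθ·[1 + r cosθ/√(L² − r² sin²θ)].
With r = 0.0532 m, L = 0.2071 m, θ = 59°: √(L² − r² sin²θ) = 0.20202 m.
v = −0.0532·3.02·0.85717·[1 + 0.0532·0.51504/0.20202] = -0.15639 m/s.
|v| = 0.15639 m/s.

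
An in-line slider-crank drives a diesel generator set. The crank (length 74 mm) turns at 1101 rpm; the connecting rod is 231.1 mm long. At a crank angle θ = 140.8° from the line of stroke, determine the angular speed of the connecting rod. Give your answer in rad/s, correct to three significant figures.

29.2

ω = 115.3 rad/s (converted from 1101 rpm).
The rod makes angle φ with the slider axis where L sinφ = r sinθ; differentiating, L cosφ·φ̇ = r ω cosθ.
L cosφ = √(L² − r² sin²θ) = 0.22632 m.
|ω_rod| = r ω |cosθ| / √(L² − r² sin²θ) = 0.074·115.3·0.77494/0.22632 = 29.215 rad/s.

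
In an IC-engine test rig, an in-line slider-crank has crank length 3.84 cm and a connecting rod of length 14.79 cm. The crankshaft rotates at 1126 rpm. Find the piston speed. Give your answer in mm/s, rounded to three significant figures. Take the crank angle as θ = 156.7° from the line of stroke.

1360

ω = 2π·1126/60 = 117.9 rad/s
For an in-line slider-crank, x = r cosθ + √(L² − r² sin²θ), so v = −rω sinθ·[1 + r cosθ/√(L² − r² sin²θ)].
With r = 0.0384 m, L = 0.1479 m, θ = 156.7°: √(L² − r² sin²θ) = 0.14712 m.
v = −0.0384·117.9·0.39555·[1 + 0.0384·-0.91845/0.14712] = -1.3616 m/s.
|v| = 1.3616 m/s = 1361.6 mm/s.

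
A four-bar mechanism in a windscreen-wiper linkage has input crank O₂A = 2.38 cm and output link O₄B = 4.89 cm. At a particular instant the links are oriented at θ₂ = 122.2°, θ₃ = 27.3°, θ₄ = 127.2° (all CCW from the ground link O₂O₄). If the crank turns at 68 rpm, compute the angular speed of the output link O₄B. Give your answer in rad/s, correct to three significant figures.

3.51

ω₂ = 7.121 rad/s (from 68 rpm).
Differentiating the loop-closure r₂e^{iθ₂}+r₃e^{iθ₃}=r₁+r₄e^{iθ₄} gives r₂ω₂e^{iθ₂}+r₃ω₃e^{iθ₃}=r₄ω₄e^{iθ₄}.
Eliminating the other unknown: ω₄ = r₂ω₂ sin(θ₂−θ₃) / [r₄ sin(θ₄−θ₃)].
Numerator sine = +0.99635; denominator sine = +0.98511.
Result = 0.0238·7.121·(+0.99635) / (0.0489·(+0.98511)) = +3.5053 rad/s; magnitude 3.5053 rad/s.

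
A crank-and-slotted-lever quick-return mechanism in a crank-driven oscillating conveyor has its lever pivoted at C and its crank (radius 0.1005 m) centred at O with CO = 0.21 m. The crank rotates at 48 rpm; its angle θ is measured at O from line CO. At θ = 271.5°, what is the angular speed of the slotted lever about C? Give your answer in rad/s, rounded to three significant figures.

0.968

ω = 5.027 rad/s (from 48 rpm).
Crank pin A relative to C: A = (d + r cosθ, r sinθ); lever angle φ = atan2(r sinθ, d + r cosθ).
Differentiating tanφ: φ̇ = rω(d cosθ + r)/(d² + r² + 2dr cosθ).
d² + r² + 2dr cosθ = |CA|² = 0.0553052 m²;  d cosθ + r = +0.106 m.
|ω_lever| = |0.1005·5.027·+0.106| / 0.0553052 = 0.9682 rad/s.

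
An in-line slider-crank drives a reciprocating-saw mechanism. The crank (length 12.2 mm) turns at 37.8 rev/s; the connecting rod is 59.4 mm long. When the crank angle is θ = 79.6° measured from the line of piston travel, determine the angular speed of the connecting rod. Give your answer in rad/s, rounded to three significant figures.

ω = 237.5 rad/s (converted from 37.8 rev/s).
The rod makes angle φ with the slider axis where L sinφ = r sinθ; differentiating, L cosφ·φ̇ = r ω cosθ.
L cosφ = √(L² − r² sin²θ) = 0.058175 m.
|ω_rod| = r ω |cosθ| / √(L² − r² sin²θ) = 0.0122·237.5·0.18052/0.058175 = 8.9912 rad/s.

8.99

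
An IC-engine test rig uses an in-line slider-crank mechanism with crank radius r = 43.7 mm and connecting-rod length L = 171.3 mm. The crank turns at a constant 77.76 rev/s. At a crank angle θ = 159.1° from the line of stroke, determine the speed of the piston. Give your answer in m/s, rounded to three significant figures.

5.79

ω = 2π·77.8 = 488.6 rad/s
For an in-line slider-crank, x = r cosθ + √(L² − r² sin²θ), so v = −rω sinθ·[1 + r cosθ/√(L² − r² sin²θ)].
With r = 0.0437 m, L = 0.1713 m, θ = 159.1°: √(L² − r² sin²θ) = 0.17059 m.
v = −0.0437·488.6·0.35674·[1 + 0.0437·-0.93420/0.17059] = -5.7939 m/s.
|v| = 5.7939 m/s.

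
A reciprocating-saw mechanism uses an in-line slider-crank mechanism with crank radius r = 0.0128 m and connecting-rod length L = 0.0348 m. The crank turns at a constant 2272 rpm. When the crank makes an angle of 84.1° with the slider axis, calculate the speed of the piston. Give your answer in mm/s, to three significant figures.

3150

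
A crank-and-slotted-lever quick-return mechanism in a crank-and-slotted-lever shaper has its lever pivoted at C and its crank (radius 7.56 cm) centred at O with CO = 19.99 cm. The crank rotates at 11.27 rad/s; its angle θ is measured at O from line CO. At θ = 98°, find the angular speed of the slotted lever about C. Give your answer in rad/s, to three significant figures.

0.982

ω = 11.27 rad/s
Crank pin A relative to C: A = (d + r cosθ, r sinθ); lever angle φ = atan2(r sinθ, d + r cosθ).
Differentiating tanφ: φ̇ = rω(d cosθ + r)/(d² + r² + 2dr cosθ).
d² + r² + 2dr cosθ = |CA|² = 0.0414689 m²;  d cosθ + r = +0.047779 m.
|ω_lever| = |0.0756·11.27·+0.047779| / 0.0414689 = 0.98166 rad/s.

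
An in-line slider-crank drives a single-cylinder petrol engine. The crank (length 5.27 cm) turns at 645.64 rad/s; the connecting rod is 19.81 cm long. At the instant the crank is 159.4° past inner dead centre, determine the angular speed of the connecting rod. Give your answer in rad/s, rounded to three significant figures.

ω = 645.6 rad/s
The rod makes angle φ with the slider axis where L sinφ = r sinθ; differentiating, L cosφ·φ̇ = r ω cosθ.
L cosφ = √(L² − r² sin²θ) = 0.19723 m.
|ω_rod| = r ω |cosθ| / √(L² − r² sin²θ) = 0.0527·645.6·0.93606/0.19723 = 161.48 rad/s.

161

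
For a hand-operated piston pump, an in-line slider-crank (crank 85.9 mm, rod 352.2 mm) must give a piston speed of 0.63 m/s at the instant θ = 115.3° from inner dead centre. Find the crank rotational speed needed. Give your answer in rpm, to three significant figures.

For an in-line slider-crank, |v_piston| = rω|sinθ|·[1 + r cosθ/√(L² − r² sin²θ)].
With r = 0.0859 m, L = 0.3522 m, θ = 115.3°: the bracketed kinematic factor |dx/dθ| = 0.069362 m.
ω = v/|dx/dθ| = 0.63/0.069362 = 9.0828 rad/s.
N = 60ω/(2π) = 86.734 rpm.

86.7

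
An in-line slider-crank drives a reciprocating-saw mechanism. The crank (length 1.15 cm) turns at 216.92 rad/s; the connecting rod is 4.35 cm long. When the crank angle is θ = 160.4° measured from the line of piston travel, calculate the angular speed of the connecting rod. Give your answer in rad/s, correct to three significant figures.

54.2

ω = 216.9 rad/s
The rod makes angle φ with the slider axis where L sinφ = r sinθ; differentiating, L cosφ·φ̇ = r ω cosθ.
L cosφ = √(L² − r² sin²θ) = 0.043329 m.
|ω_rod| = r ω |cosθ| / √(L² − r² sin²θ) = 0.0115·216.9·0.94206/0.043329 = 54.238 rad/s.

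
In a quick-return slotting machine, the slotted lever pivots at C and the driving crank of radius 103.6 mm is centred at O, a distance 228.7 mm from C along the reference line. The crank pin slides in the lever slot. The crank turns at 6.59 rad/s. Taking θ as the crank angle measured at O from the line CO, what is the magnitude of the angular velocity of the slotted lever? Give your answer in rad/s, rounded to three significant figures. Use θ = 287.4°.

1.52

ω = 6.59 rad/s
Crank pin A relative to C: A = (d + r cosθ, r sinθ); lever angle φ = atan2(r sinθ, d + r cosθ).
Differentiating tanφ: φ̇ = rω(d cosθ + r)/(d² + r² + 2dr cosθ).
d² + r² + 2dr cosθ = |CA|² = 0.0772072 m²;  d cosθ + r = +0.17199 m.
|ω_lever| = |0.1036·6.59·+0.17199| / 0.0772072 = 1.5209 rad/s.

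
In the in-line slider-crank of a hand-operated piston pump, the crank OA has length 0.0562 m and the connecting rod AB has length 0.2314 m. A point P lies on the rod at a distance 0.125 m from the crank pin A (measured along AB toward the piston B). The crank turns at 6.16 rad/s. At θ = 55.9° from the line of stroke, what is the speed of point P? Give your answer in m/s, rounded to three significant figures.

0.321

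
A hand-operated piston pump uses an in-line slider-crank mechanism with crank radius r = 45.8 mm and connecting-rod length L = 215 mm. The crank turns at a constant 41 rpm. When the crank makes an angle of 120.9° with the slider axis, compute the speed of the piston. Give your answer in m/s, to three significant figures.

0.150

ω = 2π·41/60 = 4.294 rad/s
For an in-line slider-crank, x = r cosθ + √(L² − r² sin²θ), so v = −rω sinθ·[1 + r cosθ/√(L² − r² sin²θ)].
With r = 0.0458 m, L = 0.215 m, θ = 120.9°: √(L² − r² sin²θ) = 0.21138 m.
v = −0.0458·4.294·0.85806·[1 + 0.0458·-0.51354/0.21138] = -0.14996 m/s.
|v| = 0.14996 m/s.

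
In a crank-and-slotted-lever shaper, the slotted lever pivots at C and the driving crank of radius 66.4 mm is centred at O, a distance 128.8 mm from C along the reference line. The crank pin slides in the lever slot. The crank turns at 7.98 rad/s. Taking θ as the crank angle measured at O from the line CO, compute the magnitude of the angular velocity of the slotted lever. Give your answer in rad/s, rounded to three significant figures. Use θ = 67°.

2.23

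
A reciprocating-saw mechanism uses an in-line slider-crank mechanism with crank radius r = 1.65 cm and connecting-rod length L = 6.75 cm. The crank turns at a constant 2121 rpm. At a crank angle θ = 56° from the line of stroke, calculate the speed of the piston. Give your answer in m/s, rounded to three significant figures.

ω = 2π·2121/60 = 222.1 rad/s
For an in-line slider-crank, x = r cosθ + √(L² − r² sin²θ), so v = −rω sinθ·[1 + r cosθ/√(L² − r² sin²θ)].
With r = 0.0165 m, L = 0.0675 m, θ = 56°: √(L² − r² sin²θ) = 0.066099 m.
v = −0.0165·222.1·0.82904·[1 + 0.0165·0.55919/0.066099] = -3.4624 m/s.
|v| = 3.4624 m/s.

3.46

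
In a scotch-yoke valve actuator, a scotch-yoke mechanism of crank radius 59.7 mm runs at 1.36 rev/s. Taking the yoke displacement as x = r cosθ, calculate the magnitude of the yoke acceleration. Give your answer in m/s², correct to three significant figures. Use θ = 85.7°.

0.327

ω = 8.545 rad/s (from 1.36 rev/s).
x = r cosθ ⇒ ẍ = −rω² cosθ (ω constant).
|a| = rω²|cosθ| = 0.0597·(8.545)²·|cos 85.7°| = 0.32685 m/s².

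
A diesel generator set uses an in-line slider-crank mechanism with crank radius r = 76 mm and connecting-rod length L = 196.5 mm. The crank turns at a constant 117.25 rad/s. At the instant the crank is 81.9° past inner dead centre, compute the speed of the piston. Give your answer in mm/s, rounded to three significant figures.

ω = 117.2 rad/s
For an in-line slider-crank, x = r cosθ + √(L² − r² sin²θ), so v = −rω sinθ·[1 + r cosθ/√(L² − r² sin²θ)].
With r = 0.076 m, L = 0.1965 m, θ = 81.9°: √(L² − r² sin²θ) = 0.18152 m.
v = −0.076·117.2·0.99002·[1 + 0.076·0.14090/0.18152] = -9.3425 m/s.
|v| = 9.3425 m/s = 9342.5 mm/s.

9340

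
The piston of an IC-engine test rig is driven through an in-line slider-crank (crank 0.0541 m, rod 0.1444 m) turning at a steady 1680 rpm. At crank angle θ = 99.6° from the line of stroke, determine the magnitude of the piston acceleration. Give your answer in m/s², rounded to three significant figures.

914

ω = 2π·1680/60 = 175.9 rad/s
x(θ) = r cosθ + √(L² − r² sin²θ); with ω constant, a = ω²·d²x/dθ².
d²x/dθ² = −r cosθ − r²(cos2θ)/√u − r⁴ sin²2θ/(4u^{3/2}),  u = L² − r² sin²θ = 0.0180059 m².
Substituting r = 0.0541 m, L = 0.1444 m, θ = 99.6°: d²x/dθ² = +0.029525 m.
a = ω²·d²x/dθ² = (175.9)²·(+0.029525) = +913.82 m/s²;  |a| = 913.82 m/s².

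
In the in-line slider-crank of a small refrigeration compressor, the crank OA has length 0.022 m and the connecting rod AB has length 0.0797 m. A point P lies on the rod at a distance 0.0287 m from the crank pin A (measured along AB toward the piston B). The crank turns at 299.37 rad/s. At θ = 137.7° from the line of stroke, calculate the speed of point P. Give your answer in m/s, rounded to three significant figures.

ω = 299.4 rad/s.  Crank-pin speed |V_A| = rω = 6.5861 m/s, perpendicular to OA.
Rod angle: sinφ = −(r/L) sinθ ⇒ φ = -10.706°; ω_rod = −rω cosθ/√(L²−r²sin²θ) = +62.203 rad/s.
V_P = V_A + ω_rod × AP, with AP = 0.0287 m along the rod.
Components: V_Px = −rω sinθ − a·ω_rod·sinφ = -4.1009 m/s;  V_Py = rω cosθ + a·ω_rod·cosφ = -3.1172 m/s.
|V_P| = √(V_Px² + V_Py²) = 5.1511 m/s.

5.15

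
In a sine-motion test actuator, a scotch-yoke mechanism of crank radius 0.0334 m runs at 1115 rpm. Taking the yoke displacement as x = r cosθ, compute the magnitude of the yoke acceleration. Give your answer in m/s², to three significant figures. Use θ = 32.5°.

384

ω = 116.8 rad/s (from 1115 rpm).
x = r cosθ ⇒ ẍ = −rω² cosθ (ω constant).
|a| = rω²|cosθ| = 0.0334·(116.8)²·|cos 32.5°| = 384.05 m/s².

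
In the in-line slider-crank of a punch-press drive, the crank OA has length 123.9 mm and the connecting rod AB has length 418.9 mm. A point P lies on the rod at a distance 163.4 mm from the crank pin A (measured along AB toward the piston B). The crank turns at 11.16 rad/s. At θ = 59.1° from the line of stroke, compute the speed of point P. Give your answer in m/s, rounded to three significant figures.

1.33

ω = 11.16 rad/s.  Crank-pin speed |V_A| = rω = 1.3827 m/s, perpendicular to OA.
Rod angle: sinφ = −(r/L) sinθ ⇒ φ = -14.702°; ω_rod = −rω cosθ/√(L²−r²sin²θ) = -1.7525 rad/s.
V_P = V_A + ω_rod × AP, with AP = 0.1634 m along the rod.
Components: V_Px = −rω sinθ − a·ω_rod·sinφ = -1.2591 m/s;  V_Py = rω cosθ + a·ω_rod·cosφ = +0.4331 m/s.
|V_P| = √(V_Px² + V_Py²) = 1.3315 m/s.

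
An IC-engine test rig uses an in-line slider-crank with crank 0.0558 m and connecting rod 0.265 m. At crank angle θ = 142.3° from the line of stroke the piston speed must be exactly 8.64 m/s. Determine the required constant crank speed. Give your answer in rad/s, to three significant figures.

304

For an in-line slider-crank, |v_piston| = rω|sinθ|·[1 + r cosθ/√(L² − r² sin²θ)].
With r = 0.0558 m, L = 0.265 m, θ = 142.3°: the bracketed kinematic factor |dx/dθ| = 0.02839 m.
ω = v/|dx/dθ| = 8.64/0.02839 = 304.33 rad/s.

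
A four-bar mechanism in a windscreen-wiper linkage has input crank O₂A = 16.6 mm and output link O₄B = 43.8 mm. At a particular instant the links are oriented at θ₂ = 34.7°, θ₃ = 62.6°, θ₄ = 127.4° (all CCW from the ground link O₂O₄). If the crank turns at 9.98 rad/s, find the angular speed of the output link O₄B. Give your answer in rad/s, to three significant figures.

ω₂ = 9.98 rad/s
Differentiating the loop-closure r₂e^{iθ₂}+r₃e^{iθ₃}=r₁+r₄e^{iθ₄} gives r₂ω₂e^{iθ₂}+r₃ω₃e^{iθ₃}=r₄ω₄e^{iθ₄}.
Eliminating the other unknown: ω₄ = r₂ω₂ sin(θ₂−θ₃) / [r₄ sin(θ₄−θ₃)].
Numerator sine = -0.46793; denominator sine = +0.90483.
Result = 0.0166·9.98·(-0.46793) / (0.0438·(+0.90483)) = -1.956 rad/s; magnitude 1.956 rad/s.

1.96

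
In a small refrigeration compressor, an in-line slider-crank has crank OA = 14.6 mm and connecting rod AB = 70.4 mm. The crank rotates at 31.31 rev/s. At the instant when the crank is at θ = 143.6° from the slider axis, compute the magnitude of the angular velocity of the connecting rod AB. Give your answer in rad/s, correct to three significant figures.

33.1

ω = 196.7 rad/s (converted from 31.31 rev/s).
The rod makes angle φ with the slider axis where L sinφ = r sinθ; differentiating, L cosφ·φ̇ = r ω cosθ.
L cosφ = √(L² − r² sin²θ) = 0.069865 m.
|ω_rod| = r ω |cosθ| / √(L² − r² sin²θ) = 0.0146·196.7·0.80489/0.069865 = 33.09 rad/s.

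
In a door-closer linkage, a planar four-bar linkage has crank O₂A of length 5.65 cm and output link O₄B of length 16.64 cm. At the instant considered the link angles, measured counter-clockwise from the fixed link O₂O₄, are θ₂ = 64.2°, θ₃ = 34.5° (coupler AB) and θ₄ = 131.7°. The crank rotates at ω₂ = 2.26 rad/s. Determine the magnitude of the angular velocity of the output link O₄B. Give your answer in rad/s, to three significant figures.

0.383

ω₂ = 2.26 rad/s
Differentiating the loop-closure r₂e^{iθ₂}+r₃e^{iθ₃}=r₁+r₄e^{iθ₄} gives r₂ω₂e^{iθ₂}+r₃ω₃e^{iθ₃}=r₄ω₄e^{iθ₄}.
Eliminating the other unknown: ω₄ = r₂ω₂ sin(θ₂−θ₃) / [r₄ sin(θ₄−θ₃)].
Numerator sine = +0.49546; denominator sine = +0.99211.
Result = 0.0565·2.26·(+0.49546) / (0.1664·(+0.99211)) = +0.38322 rad/s; magnitude 0.38322 rad/s.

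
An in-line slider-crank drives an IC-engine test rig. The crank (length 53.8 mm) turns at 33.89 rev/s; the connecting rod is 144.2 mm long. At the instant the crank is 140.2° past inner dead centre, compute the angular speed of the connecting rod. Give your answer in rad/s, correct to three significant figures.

62.9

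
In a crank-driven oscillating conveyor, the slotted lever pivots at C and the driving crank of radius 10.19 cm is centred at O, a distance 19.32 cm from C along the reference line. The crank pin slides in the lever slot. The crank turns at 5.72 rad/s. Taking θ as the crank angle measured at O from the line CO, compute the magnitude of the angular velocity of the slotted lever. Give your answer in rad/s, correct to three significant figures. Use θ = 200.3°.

4.29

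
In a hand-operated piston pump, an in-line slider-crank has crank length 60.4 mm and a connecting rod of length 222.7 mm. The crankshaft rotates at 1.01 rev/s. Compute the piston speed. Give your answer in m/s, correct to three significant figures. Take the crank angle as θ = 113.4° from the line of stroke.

ω = 2π·1.01 = 6.346 rad/s
For an in-line slider-crank, x = r cosθ + √(L² − r² sin²θ), so v = −rω sinθ·[1 + r cosθ/√(L² − r² sin²θ)].
With r = 0.0604 m, L = 0.2227 m, θ = 113.4°: √(L² − r² sin²θ) = 0.21569 m.
v = −0.0604·6.346·0.91775·[1 + 0.0604·-0.39715/0.21569] = -0.31265 m/s.
|v| = 0.31265 m/s.

0.313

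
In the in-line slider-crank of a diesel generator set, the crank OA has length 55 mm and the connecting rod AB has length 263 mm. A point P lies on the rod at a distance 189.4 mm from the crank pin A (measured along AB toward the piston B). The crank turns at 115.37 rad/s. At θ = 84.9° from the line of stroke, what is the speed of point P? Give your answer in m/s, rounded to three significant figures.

6.41

ω = 115.4 rad/s.  Crank-pin speed |V_A| = rω = 6.3454 m/s, perpendicular to OA.
Rod angle: sinφ = −(r/L) sinθ ⇒ φ = -12.023°; ω_rod = −rω cosθ/√(L²−r²sin²θ) = -2.1928 rad/s.
V_P = V_A + ω_rod × AP, with AP = 0.1894 m along the rod.
Components: V_Px = −rω sinθ − a·ω_rod·sinφ = -6.4067 m/s;  V_Py = rω cosθ + a·ω_rod·cosφ = +0.15785 m/s.
|V_P| = √(V_Px² + V_Py²) = 6.4087 m/s.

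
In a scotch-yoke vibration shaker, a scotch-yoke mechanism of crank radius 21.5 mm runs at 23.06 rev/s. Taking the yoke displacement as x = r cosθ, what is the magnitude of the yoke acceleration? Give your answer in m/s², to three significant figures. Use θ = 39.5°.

348

ω = 144.9 rad/s (from 23.06 rev/s).
x = r cosθ ⇒ ẍ = −rω² cosθ (ω constant).
|a| = rω²|cosθ| = 0.0215·(144.9)²·|cos 39.5°| = 348.28 m/s².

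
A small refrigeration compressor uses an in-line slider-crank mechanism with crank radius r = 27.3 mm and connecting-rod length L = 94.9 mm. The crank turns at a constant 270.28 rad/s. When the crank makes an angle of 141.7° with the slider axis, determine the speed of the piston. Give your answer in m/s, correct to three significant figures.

3.52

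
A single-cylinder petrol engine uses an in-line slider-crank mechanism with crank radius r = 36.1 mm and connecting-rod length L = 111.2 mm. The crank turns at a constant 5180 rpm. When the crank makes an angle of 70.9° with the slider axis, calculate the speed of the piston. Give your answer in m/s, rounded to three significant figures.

ω = 2π·5180/60 = 542.4 rad/s
For an in-line slider-crank, x = r cosθ + √(L² − r² sin²θ), so v = −rω sinθ·[1 + r cosθ/√(L² − r² sin²θ)].
With r = 0.0361 m, L = 0.1112 m, θ = 70.9°: √(L² − r² sin²θ) = 0.10584 m.
v = −0.0361·542.4·0.94495·[1 + 0.0361·0.32722/0.10584] = -20.57 m/s.
|v| = 20.57 m/s.

20.6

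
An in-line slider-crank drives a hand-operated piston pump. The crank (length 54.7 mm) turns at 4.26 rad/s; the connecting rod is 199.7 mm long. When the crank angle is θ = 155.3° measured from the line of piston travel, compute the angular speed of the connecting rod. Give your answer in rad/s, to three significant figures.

1.07

ω = 4.26 rad/s
The rod makes angle φ with the slider axis where L sinφ = r sinθ; differentiating, L cosφ·φ̇ = r ω cosθ.
L cosφ = √(L² − r² sin²θ) = 0.19839 m.
|ω_rod| = r ω |cosθ| / √(L² − r² sin²θ) = 0.0547·4.26·0.90851/0.19839 = 1.0671 rad/s.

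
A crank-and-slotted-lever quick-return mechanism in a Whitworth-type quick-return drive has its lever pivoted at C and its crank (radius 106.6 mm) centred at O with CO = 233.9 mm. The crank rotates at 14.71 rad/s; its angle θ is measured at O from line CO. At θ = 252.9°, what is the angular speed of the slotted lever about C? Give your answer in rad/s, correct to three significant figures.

ω = 14.71 rad/s
Crank pin A relative to C: A = (d + r cosθ, r sinθ); lever angle φ = atan2(r sinθ, d + r cosθ).
Differentiating tanφ: φ̇ = rω(d cosθ + r)/(d² + r² + 2dr cosθ).
d² + r² + 2dr cosθ = |CA|² = 0.0514097 m²;  d cosθ + r = +0.037824 m.
|ω_lever| = |0.1066·14.71·+0.037824| / 0.0514097 = 1.1537 rad/s.

1.15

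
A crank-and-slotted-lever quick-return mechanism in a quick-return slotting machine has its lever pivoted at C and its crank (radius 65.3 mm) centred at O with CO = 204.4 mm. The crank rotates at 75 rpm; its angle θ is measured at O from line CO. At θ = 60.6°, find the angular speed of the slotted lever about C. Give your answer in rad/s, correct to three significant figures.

1.44

ω = 7.854 rad/s (from 75 rpm).
Crank pin A relative to C: A = (d + r cosθ, r sinθ); lever angle φ = atan2(r sinθ, d + r cosθ).
Differentiating tanφ: φ̇ = rω(d cosθ + r)/(d² + r² + 2dr cosθ).
d² + r² + 2dr cosθ = |CA|² = 0.0591479 m²;  d cosθ + r = +0.16564 m.
|ω_lever| = |0.0653·7.854·+0.16564| / 0.0591479 = 1.4363 rad/s.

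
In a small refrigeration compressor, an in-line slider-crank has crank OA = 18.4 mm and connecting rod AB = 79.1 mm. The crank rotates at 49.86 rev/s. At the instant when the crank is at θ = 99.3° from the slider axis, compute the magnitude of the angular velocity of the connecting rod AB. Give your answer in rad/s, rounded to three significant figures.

12.1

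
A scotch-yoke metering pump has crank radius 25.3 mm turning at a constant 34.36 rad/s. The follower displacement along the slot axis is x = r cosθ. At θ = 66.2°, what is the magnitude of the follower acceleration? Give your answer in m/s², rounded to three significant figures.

ω = 34.36 rad/s
x = r cosθ ⇒ ẍ = −rω² cosθ (ω constant).
|a| = rω²|cosθ| = 0.0253·(34.36)²·|cos 66.2°| = 12.054 m/s².

12.1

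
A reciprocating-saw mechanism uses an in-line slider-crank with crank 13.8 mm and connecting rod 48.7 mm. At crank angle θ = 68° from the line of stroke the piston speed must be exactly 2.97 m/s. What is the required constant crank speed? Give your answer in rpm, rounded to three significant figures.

2000

For an in-line slider-crank, |v_piston| = rω|sinθ|·[1 + r cosθ/√(L² − r² sin²θ)].
With r = 0.0138 m, L = 0.0487 m, θ = 68°: the bracketed kinematic factor |dx/dθ| = 0.014203 m.
ω = v/|dx/dθ| = 2.97/0.014203 = 209.11 rad/s.
N = 60ω/(2π) = 1996.9 rpm.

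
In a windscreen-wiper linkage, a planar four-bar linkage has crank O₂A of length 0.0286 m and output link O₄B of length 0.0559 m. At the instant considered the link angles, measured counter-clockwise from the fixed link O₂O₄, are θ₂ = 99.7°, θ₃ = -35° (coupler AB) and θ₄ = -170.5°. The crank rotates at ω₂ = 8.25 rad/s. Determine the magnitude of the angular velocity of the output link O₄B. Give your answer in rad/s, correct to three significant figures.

ω₂ = 8.25 rad/s
Differentiating the loop-closure r₂e^{iθ₂}+r₃e^{iθ₃}=r₁+r₄e^{iθ₄} gives r₂ω₂e^{iθ₂}+r₃ω₃e^{iθ₃}=r₄ω₄e^{iθ₄}.
Eliminating the other unknown: ω₄ = r₂ω₂ sin(θ₂−θ₃) / [r₄ sin(θ₄−θ₃)].
Numerator sine = +0.71080; denominator sine = -0.70091.
Result = 0.0286·8.25·(+0.71080) / (0.0559·(-0.70091)) = -4.2805 rad/s; magnitude 4.2805 rad/s.

4.28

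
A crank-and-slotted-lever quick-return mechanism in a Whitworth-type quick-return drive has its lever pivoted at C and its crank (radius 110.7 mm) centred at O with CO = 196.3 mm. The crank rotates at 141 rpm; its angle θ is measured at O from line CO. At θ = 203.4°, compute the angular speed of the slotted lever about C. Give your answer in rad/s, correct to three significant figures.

10.4

ω = 14.77 rad/s (from 141 rpm).
Crank pin A relative to C: A = (d + r cosθ, r sinθ); lever angle φ = atan2(r sinθ, d + r cosθ).
Differentiating tanφ: φ̇ = rω(d cosθ + r)/(d² + r² + 2dr cosθ).
d² + r² + 2dr cosθ = |CA|² = 0.0109018 m²;  d cosθ + r = -0.069455 m.
|ω_lever| = |0.1107·14.77·-0.069455| / 0.0109018 = 10.414 rad/s.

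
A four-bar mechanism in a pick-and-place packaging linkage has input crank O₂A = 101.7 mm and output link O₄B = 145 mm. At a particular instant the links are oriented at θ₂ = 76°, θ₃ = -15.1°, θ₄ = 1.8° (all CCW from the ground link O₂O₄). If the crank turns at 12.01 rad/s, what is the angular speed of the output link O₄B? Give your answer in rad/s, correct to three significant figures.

29.0

ω₂ = 12.01 rad/s
Differentiating the loop-closure r₂e^{iθ₂}+r₃e^{iθ₃}=r₁+r₄e^{iθ₄} gives r₂ω₂e^{iθ₂}+r₃ω₃e^{iθ₃}=r₄ω₄e^{iθ₄}.
Eliminating the other unknown: ω₄ = r₂ω₂ sin(θ₂−θ₃) / [r₄ sin(θ₄−θ₃)].
Numerator sine = +0.99982; denominator sine = +0.29070.
Result = 0.1017·12.01·(+0.99982) / (0.145·(+0.29070)) = +28.971 rad/s; magnitude 28.971 rad/s.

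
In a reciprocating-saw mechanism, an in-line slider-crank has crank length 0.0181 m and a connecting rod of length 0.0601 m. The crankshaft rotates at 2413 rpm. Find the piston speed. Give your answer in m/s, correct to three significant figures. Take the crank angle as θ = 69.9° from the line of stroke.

ω = 2π·2413/60 = 252.7 rad/s
For an in-line slider-crank, x = r cosθ + √(L² − r² sin²θ), so v = −rω sinθ·[1 + r cosθ/√(L² − r² sin²θ)].
With r = 0.0181 m, L = 0.0601 m, θ = 69.9°: √(L² − r² sin²θ) = 0.057646 m.
v = −0.0181·252.7·0.93909·[1 + 0.0181·0.34366/0.057646] = -4.7586 m/s.
|v| = 4.7586 m/s.

4.76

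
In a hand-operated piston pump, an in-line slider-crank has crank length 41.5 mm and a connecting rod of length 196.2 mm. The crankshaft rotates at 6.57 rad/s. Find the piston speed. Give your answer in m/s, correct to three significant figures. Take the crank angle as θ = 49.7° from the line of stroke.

0.237

ω = 6.57 rad/s
For an in-line slider-crank, x = r cosθ + √(L² − r² sin²θ), so v = −rω sinθ·[1 + r cosθ/√(L² − r² sin²θ)].
With r = 0.0415 m, L = 0.1962 m, θ = 49.7°: √(L² − r² sin²θ) = 0.19363 m.
v = −0.0415·6.57·0.76267·[1 + 0.0415·0.64679/0.19363] = -0.23677 m/s.
|v| = 0.23677 m/s.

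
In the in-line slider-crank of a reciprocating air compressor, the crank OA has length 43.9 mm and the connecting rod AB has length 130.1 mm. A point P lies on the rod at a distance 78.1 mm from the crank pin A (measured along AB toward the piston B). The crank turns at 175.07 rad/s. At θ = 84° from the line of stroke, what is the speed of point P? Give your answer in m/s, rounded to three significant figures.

7.82

ω = 175.1 rad/s.  Crank-pin speed |V_A| = rω = 7.6856 m/s, perpendicular to OA.
Rod angle: sinφ = −(r/L) sinθ ⇒ φ = -19.608°; ω_rod = −rω cosθ/√(L²−r²sin²θ) = -6.5551 rad/s.
V_P = V_A + ω_rod × AP, with AP = 0.0781 m along the rod.
Components: V_Px = −rω sinθ − a·ω_rod·sinφ = -7.8153 m/s;  V_Py = rω cosθ + a·ω_rod·cosφ = +0.3211 m/s.
|V_P| = √(V_Px² + V_Py²) = 7.8219 m/s.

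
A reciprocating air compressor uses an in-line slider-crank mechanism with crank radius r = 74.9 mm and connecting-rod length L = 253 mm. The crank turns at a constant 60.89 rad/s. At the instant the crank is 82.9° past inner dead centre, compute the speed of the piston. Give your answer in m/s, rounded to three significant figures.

ω = 60.89 rad/s
For an in-line slider-crank, x = r cosθ + √(L² − r² sin²θ), so v = −rω sinθ·[1 + r cosθ/√(L² − r² sin²θ)].
With r = 0.0749 m, L = 0.253 m, θ = 82.9°: √(L² − r² sin²θ) = 0.24184 m.
v = −0.0749·60.89·0.99233·[1 + 0.0749·0.12360/0.24184] = -4.6989 m/s.
|v| = 4.6989 m/s.

4.70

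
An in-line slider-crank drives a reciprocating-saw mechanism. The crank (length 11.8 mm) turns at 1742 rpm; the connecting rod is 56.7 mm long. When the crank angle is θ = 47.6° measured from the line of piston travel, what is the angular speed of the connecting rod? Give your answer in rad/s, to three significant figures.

25.9

ω = 182.4 rad/s (converted from 1742 rpm).
The rod makes angle φ with the slider axis where L sinφ = r sinθ; differentiating, L cosφ·φ̇ = r ω cosθ.
L cosφ = √(L² − r² sin²θ) = 0.056026 m.
|ω_rod| = r ω |cosθ| / √(L² − r² sin²θ) = 0.0118·182.4·0.67430/0.056026 = 25.907 rad/s.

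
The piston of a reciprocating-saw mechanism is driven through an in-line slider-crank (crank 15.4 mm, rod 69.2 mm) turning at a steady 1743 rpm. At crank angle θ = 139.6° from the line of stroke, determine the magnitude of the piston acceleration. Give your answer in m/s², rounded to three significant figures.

371

ω = 2π·1743/60 = 182.5 rad/s
x(θ) = r cosθ + √(L² − r² sin²θ); with ω constant, a = ω²·d²x/dθ².
d²x/dθ² = −r cosθ − r²(cos2θ)/√u − r⁴ sin²2θ/(4u^{3/2}),  u = L² − r² sin²θ = 0.00468902 m².
Substituting r = 0.0154 m, L = 0.0692 m, θ = 139.6°: d²x/dθ² = +0.011131 m.
a = ω²·d²x/dθ² = (182.5)²·(+0.011131) = +370.85 m/s²;  |a| = 370.85 m/s².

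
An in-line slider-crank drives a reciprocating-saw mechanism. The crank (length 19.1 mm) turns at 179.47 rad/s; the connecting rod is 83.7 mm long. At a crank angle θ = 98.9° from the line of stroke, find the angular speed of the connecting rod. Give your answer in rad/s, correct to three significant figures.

ω = 179.5 rad/s
The rod makes angle φ with the slider axis where L sinφ = r sinθ; differentiating, L cosφ·φ̇ = r ω cosθ.
L cosφ = √(L² − r² sin²θ) = 0.081545 m.
|ω_rod| = r ω |cosθ| / √(L² − r² sin²θ) = 0.0191·179.5·0.15471/0.081545 = 6.5035 rad/s.

6.50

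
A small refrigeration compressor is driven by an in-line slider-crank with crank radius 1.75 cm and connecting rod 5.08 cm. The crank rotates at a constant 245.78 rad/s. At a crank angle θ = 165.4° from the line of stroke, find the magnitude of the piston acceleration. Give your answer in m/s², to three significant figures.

ω = 245.8 rad/s
x(θ) = r cosθ + √(L² − r² sin²θ); with ω constant, a = ω²·d²x/dθ².
d²x/dθ² = −r cosθ − r²(cos2θ)/√u − r⁴ sin²2θ/(4u^{3/2}),  u = L² − r² sin²θ = 0.00256118 m².
Substituting r = 0.0175 m, L = 0.0508 m, θ = 165.4°: d²x/dθ² = +0.011609 m.
a = ω²·d²x/dθ² = (245.8)²·(+0.011609) = +701.3 m/s²;  |a| = 701.3 m/s².

701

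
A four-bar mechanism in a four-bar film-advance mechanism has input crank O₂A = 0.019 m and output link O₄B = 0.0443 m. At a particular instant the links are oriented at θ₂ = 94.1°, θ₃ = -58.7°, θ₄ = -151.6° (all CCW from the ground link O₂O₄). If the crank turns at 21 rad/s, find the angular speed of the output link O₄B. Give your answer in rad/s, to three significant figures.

ω₂ = 21 rad/s
Differentiating the loop-closure r₂e^{iθ₂}+r₃e^{iθ₃}=r₁+r₄e^{iθ₄} gives r₂ω₂e^{iθ₂}+r₃ω₃e^{iθ₃}=r₄ω₄e^{iθ₄}.
Eliminating the other unknown: ω₄ = r₂ω₂ sin(θ₂−θ₃) / [r₄ sin(θ₄−θ₃)].
Numerator sine = +0.45710; denominator sine = -0.99872.
Result = 0.019·21·(+0.45710) / (0.0443·(-0.99872)) = -4.1223 rad/s; magnitude 4.1223 rad/s.

4.12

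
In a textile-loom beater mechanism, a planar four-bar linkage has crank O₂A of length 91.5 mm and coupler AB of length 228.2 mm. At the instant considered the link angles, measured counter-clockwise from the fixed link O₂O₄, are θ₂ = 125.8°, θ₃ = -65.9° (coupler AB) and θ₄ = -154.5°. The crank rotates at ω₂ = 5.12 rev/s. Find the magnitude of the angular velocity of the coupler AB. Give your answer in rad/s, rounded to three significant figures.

12.7

ω₂ = 32.17 rad/s (from 5.12 rev/s).
Differentiating the loop-closure r₂e^{iθ₂}+r₃e^{iθ₃}=r₁+r₄e^{iθ₄} gives r₂ω₂e^{iθ₂}+r₃ω₃e^{iθ₃}=r₄ω₄e^{iθ₄}.
Eliminating the other unknown: ω₃ = r₂ω₂ sin(θ₄−θ₂) / [r₃ sin(θ₃−θ₄)].
Numerator sine = +0.98389; denominator sine = +0.99970.
Result = 0.0915·32.17·(+0.98389) / (0.2282·(+0.99970)) = +12.695 rad/s; magnitude 12.695 rad/s.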